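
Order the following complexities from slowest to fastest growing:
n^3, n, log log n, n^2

Ordered by growth rate: log log n < n < n^2 < n^3.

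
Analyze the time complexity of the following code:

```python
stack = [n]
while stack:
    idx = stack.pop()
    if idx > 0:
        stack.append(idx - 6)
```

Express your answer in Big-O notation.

Time complexity: O(n).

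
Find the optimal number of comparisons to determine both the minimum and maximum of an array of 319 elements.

Naive approach: 636 comparisons (318 for max + 318 for min).
Optimal: Compare elements in pairs first (floor(n/2) = 159 comparisons), then find max among winners and min among losers (159 comparisons each).
Total: ceil(3n/2) - 2 = 477 comparisons. An adversary argument shows this is also a lower bound.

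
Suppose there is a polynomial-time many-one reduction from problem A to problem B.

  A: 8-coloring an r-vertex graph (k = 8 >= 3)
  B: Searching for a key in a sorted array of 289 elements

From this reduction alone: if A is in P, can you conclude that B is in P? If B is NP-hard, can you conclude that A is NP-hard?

A poly-time reduction A <=_p B transfers tractability DOWN (B easy => A easy) and hardness UP (A hard => B hard), not the reverse.
From A in P, the reduction alone does NOT give B in P: any problem in P trivially reduces to SAT, yet SAT is not known to be in P.
From B NP-hard, the reduction alone does NOT give A NP-hard: again, easy problems reduce to hard ones.
(Here in fact A is NP-complete and B is in P, so no such reduction is known -- its existence would imply P = NP; the analysis concerns only what the assumed reduction would or would not let you conclude.)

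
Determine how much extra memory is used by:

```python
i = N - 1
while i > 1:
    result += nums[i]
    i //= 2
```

Space complexity: O(1).
Only a constant amount of auxiliary storage is used; nothing grows with n.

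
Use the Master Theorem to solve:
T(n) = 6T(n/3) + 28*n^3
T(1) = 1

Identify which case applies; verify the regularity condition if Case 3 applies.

a=6, b=3, f(n)=28*n^3.
log_3(6) = 1.631 < 3.
f(n) = Omega(n^(1.631+epsilon)) for some epsilon > 0, so Case 3 is the candidate.
Regularity: a*f(n/b) = 6*28*(n/3)^3 = (6/27)*28*n^3 <= c*f(n) with c = 6/27 < 1. Satisfied.
Case 3: T(n) = Theta(n^3).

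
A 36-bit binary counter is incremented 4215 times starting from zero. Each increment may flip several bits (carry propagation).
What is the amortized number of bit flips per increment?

Bit i flips on every 2^i-th increment, so over 4215 increments bit i flips floor(4215/2^i) times. Summing over i: total flips < 2 * 4215. Amortized: < 2 = O(1) per increment.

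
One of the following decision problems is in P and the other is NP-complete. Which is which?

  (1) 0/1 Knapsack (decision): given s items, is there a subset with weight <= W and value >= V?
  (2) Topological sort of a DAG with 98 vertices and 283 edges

(1) is NP-complete: reduces from Subset Sum.
(2) is P: DFS-based topological sort runs in O(V+E).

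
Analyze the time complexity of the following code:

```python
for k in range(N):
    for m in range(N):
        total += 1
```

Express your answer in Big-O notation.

Time complexity: O(n^2).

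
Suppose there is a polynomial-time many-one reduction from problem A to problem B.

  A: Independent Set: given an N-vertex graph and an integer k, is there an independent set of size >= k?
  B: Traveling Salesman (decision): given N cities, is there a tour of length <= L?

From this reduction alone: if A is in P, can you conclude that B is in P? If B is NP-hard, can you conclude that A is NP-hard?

A poly-time reduction A <=_p B transfers tractability DOWN (B easy => A easy) and hardness UP (A hard => B hard), not the reverse.
From A in P, the reduction alone does NOT give B in P: any problem in P trivially reduces to SAT, yet SAT is not known to be in P.
From B NP-hard, the reduction alone does NOT give A NP-hard: again, easy problems reduce to hard ones.
(Here in fact A is NP-complete and B is NP-complete.)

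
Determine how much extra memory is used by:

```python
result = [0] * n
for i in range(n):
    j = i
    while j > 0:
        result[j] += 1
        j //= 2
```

Space complexity: O(n).
Auxiliary storage grows linearly with the input size n in the worst case.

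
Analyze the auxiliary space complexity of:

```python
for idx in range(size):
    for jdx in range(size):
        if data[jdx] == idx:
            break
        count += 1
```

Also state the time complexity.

Space complexity: O(1).
Only a constant amount of auxiliary storage is used; nothing grows with n.
Time complexity: O(n^2).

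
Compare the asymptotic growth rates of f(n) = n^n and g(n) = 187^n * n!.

g(n) = 187^n * n! grows faster: by Stirling n! ~ sqrt(2 pi n)(n/e)^n, so 187^n n! / n^n ~ (187/e)^n sqrt(2 pi n) -> infinity since 187/e > 1.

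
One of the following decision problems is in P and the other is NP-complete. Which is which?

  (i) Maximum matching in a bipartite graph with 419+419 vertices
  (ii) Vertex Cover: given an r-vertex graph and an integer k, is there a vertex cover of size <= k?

(i) is P: Hopcroft-Karp runs in O(E sqrt(V)).
(ii) is NP-complete: one of Karp's 21 NP-complete problems (with k part of the input; for any fixed constant k it is in P).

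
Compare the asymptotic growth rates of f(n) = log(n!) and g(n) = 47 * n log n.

f(n) = log(n!) and g(n) = 47 * n log n are Theta of each other: Stirling: log(n!) = n log n - n + O(log n) = Theta(n log n); the constant 47 doesn't change the Theta class.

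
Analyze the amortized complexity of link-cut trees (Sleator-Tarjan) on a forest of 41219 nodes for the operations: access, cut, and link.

Link-cut trees represent the forest using splay trees over preferred paths. With potential Phi = sum over nodes of log(size of virtual subtree), each access on 41219 nodes is O(log 41219) = O(log n) amortized by the splay-tree access lemma. Cut and link are O(1) plus one access.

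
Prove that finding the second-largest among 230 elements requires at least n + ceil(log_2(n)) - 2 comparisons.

Lower bound (adversary): identifying the maximum requires 230-1 comparisons (each eliminates one candidate). Assign weight 1 to each element; on each comparison the adversary lets the heavier side win and gives it the loser's weight. The max ends with weight 230, but each comparison it wins at most doubles its weight, so the max must win >= ceil(log_2(230)) = 8 comparisons. The second-largest is one of those 8 direct losers to the max, and identifying which one is largest needs >= 8-1 further comparisons. Total >= 230-1 + 8-1 = 236.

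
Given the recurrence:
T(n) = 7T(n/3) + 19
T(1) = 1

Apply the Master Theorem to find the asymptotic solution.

a=7, b=3, f(n)=19. log_3(7) = 1.771. Case 1 of Master Theorem: T(n) = O(n^1.771).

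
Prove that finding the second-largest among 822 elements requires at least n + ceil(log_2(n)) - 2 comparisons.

Lower bound (adversary): identifying the maximum requires 822-1 comparisons (each eliminates one candidate). Assign weight 1 to each element; on each comparison the adversary lets the heavier side win and gives it the loser's weight. The max ends with weight 822, but each comparison it wins at most doubles its weight, so the max must win >= ceil(log_2(822)) = 10 comparisons. The second-largest is one of those 10 direct losers to the max, and identifying which one is largest needs >= 10-1 further comparisons. Total >= 822-1 + 10-1 = 830.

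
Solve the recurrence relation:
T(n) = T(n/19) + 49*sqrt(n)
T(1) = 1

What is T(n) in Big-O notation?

Each level contributes sqrt(n/19^k). Geometric series with ratio 1/sqrt(19) < 1 sums to O(sqrt(n)).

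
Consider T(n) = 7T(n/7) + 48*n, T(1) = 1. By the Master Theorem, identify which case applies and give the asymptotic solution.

a=7, b=7, f(n)=48*n.
log_7(7) = 1, so n^(log_b(a)) = n.
f(n) = Theta(n), so Case 2 applies.
T(n) = Theta(n log n).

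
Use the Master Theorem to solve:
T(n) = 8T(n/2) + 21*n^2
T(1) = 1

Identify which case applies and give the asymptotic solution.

a=8, b=2, f(n)=21*n^2.
log_2(8) = 3 > 2.
Since f(n) = O(n^2) is polynomially smaller than n^3, Case 1 applies.
T(n) = Theta(n^3).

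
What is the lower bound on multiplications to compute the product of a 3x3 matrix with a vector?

A 3x3 matrix-vector product has 3 inner products of length 3. Output depends on all 3^2 = 9 matrix entries. At least 9 multiplications needed.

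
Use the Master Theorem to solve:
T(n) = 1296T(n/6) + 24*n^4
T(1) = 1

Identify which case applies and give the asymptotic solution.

a=1296, b=6, f(n)=24*n^4.
log_6(1296) = 4, so n^(log_b(a)) = n^4.
f(n) = Theta(n^4), so Case 2 applies.
T(n) = Theta(n^4 log n).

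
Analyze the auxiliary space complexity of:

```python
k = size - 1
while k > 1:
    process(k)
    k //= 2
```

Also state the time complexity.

Space complexity: O(1).
Only a constant amount of auxiliary storage is used; nothing grows with n.
Time complexity: O(log n).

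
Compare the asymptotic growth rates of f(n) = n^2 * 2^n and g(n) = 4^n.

g(n) = 4^n grows faster: 4^n / (n^2 2^n) = (4/2)^n / n^2 -> infinity since 4/2 > 1.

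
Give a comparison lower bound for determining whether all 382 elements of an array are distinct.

In the algebraic decision-tree model, the YES region for element distinctness on 382 elements has 382! connected components (one per ordering). Ben-Or's theorem then gives a lower bound of Omega(log(n!)) = Omega(n log n).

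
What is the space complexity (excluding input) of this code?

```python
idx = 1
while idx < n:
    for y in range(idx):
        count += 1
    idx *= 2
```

Space complexity: O(1).
Only a constant amount of auxiliary storage is used; nothing grows with n.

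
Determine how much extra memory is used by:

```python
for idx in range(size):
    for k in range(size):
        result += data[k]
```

Space complexity: O(1).
Only a constant amount of auxiliary storage is used; nothing grows with n.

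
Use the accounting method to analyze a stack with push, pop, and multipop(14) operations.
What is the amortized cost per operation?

Assign 2 credits per push (1 for the push, 1 saved for a future pop). Each pop or element popped by multipop(14) uses 1 saved credit. Total credits never go negative, so amortized cost is O(1).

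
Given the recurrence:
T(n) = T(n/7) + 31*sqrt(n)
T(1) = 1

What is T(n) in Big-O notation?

Each level contributes sqrt(n/7^k). Geometric series with ratio 1/sqrt(7) < 1 sums to O(sqrt(n)).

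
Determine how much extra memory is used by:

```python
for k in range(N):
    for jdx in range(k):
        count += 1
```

Space complexity: O(1).
Only a constant amount of auxiliary storage is used; nothing grows with n.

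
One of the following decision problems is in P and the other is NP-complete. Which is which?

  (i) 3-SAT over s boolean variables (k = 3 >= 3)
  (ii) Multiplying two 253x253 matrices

(i) is NP-complete: 3-SAT is NP-complete (Cook-Levin); k-SAT for k>=3 reduces from 3-SAT.
(ii) is P: the schoolbook algorithm runs in O(n^3).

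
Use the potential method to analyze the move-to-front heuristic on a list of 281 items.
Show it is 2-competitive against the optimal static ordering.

Let Phi = number of inversions between the MTF list and the optimal static list (0 <= Phi <= C(281,2)). Accessing an element at MTF position k and optimal position j: the move-to-front destroys all k-1 inversions in front of it that are not in front in optimal (>= k-j of them) and creates at most j-1 new ones. Amortized cost <= k + (j-1) - (k-j) = 2j - 1 <= 2 * optimal cost.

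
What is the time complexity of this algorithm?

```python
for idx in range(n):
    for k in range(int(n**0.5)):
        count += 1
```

Time complexity: O(n * sqrt(n)).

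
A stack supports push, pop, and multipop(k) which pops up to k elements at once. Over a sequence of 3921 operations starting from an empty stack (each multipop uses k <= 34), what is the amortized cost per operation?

Each element is pushed exactly once and popped at most once (whether by pop or as part of a multipop). So the total number of individual pops over the whole sequence is at most the number of pushes, which is at most 3921. Total work <= 2 * 3921, hence O(1) amortized per operation.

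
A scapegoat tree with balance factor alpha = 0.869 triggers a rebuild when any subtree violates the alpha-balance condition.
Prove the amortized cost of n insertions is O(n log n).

Define potential Phi = c * sum of |size(left(v)) - size(right(v))| over all nodes. An insertion at depth d costs O(d) = O(log n) and increases Phi by O(log n). When a rebuild of subtree of size s occurs, it costs O(s) but reduces Phi by Omega(s). With alpha = 0.869, between rebuilds Omega(s) insertions must occur. Amortized cost per insertion: O(log n).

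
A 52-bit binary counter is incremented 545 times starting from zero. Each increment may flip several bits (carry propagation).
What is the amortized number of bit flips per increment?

Bit i flips on every 2^i-th increment, so over 545 increments bit i flips floor(545/2^i) times. Summing over i: total flips < 2 * 545. Amortized: < 2 = O(1) per increment.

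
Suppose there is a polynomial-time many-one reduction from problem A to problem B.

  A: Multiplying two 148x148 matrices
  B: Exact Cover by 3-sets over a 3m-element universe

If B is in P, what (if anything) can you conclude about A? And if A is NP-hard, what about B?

A poly-time reduction A <=_p B means any A-instance can be transformed to a B-instance in poly time.
If B is in P: compose the reduction with B's poly-time algorithm to solve A in poly time, so A is in P.
If A is NP-hard: every NP problem reduces to A, which reduces to B; composing reductions, every NP problem reduces to B, so B is NP-hard.
(Here in fact A is P and B is NP-complete.)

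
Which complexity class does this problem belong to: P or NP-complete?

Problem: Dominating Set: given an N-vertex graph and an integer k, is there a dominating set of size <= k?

This problem is NP-complete: reduces from Set Cover (with k part of the input).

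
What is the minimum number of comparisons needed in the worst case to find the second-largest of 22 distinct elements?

Lower bound: finding the max needs 22-1 comparisons. By the adversary weight-doubling argument, the max must personally win >= ceil(log_2(22)) = 5 comparisons; the 2nd-largest is among those 5 losers, needing 5-1 more comparisons. Total >= 22-1 + 5-1 = 25. A balanced knockout tournament achieves this.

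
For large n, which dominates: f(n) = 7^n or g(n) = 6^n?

f(n) = 7^n grows faster: (7/6)^n -> infinity since 7/6 > 1.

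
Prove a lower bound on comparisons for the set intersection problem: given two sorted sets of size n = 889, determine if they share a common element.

For two sorted arrays of size n = 889, any correct algorithm must examine Omega(n) elements. If fewer are examined, an adversary places a common element in an unexamined gap. A merge-based scan achieves O(n), so the bound is tight.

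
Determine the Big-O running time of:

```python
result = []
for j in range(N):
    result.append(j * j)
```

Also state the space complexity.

Time complexity: O(n).
Space complexity: O(n).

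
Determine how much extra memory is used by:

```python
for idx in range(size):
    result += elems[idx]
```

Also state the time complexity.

Space complexity: O(1).
Only a constant amount of auxiliary storage is used; nothing grows with n.
Time complexity: O(n).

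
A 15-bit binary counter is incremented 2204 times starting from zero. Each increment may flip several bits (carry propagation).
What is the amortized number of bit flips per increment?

Bit i flips on every 2^i-th increment, so over 2204 increments bit i flips floor(2204/2^i) times. Summing over i: total flips < 2 * 2204. Amortized: < 2 = O(1) per increment.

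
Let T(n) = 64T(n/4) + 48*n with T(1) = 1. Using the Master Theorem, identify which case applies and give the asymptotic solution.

a=64, b=4, f(n)=48*n.
log_4(64) = 3 > 1.
Since f(n) = O(n^1) is polynomially smaller than n^3, Case 1 applies.
T(n) = Theta(n^3).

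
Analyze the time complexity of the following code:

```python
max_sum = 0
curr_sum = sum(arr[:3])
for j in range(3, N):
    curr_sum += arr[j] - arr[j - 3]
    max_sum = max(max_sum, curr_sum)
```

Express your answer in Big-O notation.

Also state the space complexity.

Time complexity: O(n).
Space complexity: O(1).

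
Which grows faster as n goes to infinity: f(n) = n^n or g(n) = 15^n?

f(n) = n^n grows faster: n^n / 15^n = (n/15)^n -> infinity once n > 15.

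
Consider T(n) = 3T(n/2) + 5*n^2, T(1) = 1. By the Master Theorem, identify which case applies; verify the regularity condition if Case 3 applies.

a=3, b=2, f(n)=5*n^2.
log_2(3) = 1.585 < 2.
f(n) = Omega(n^(1.585+epsilon)) for some epsilon > 0, so Case 3 is the candidate.
Regularity: a*f(n/b) = 3*5*(n/2)^2 = (3/4)*5*n^2 <= c*f(n) with c = 3/4 < 1. Satisfied.
Case 3: T(n) = Theta(n^2).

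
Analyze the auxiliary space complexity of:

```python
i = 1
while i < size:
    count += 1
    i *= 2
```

Space complexity: O(1).
Only a constant amount of auxiliary storage is used; nothing grows with n.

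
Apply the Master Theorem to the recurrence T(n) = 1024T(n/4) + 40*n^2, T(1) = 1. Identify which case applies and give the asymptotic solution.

a=1024, b=4, f(n)=40*n^2.
log_4(1024) = 5 > 2.
Since f(n) = O(n^2) is polynomially smaller than n^5, Case 1 applies.
T(n) = Theta(n^5).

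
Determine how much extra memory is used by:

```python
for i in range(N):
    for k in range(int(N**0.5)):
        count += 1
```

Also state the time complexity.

Space complexity: O(1).
Only a constant amount of auxiliary storage is used; nothing grows with n.
Time complexity: O(n * sqrt(n)).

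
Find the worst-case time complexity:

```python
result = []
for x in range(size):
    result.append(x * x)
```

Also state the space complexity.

Time complexity: O(n).
Space complexity: O(n).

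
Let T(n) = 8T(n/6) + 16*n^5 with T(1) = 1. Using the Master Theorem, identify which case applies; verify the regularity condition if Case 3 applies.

a=8, b=6, f(n)=16*n^5.
log_6(8) = 1.161 < 5.
f(n) = Omega(n^(1.161+epsilon)) for some epsilon > 0, so Case 3 is the candidate.
Regularity: a*f(n/b) = 8*16*(n/6)^5 = (8/7776)*16*n^5 <= c*f(n) with c = 8/7776 < 1. Satisfied.
Case 3: T(n) = Theta(n^5).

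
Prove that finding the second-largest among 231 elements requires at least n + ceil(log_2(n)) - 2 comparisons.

Lower bound (adversary): identifying the maximum requires 231-1 comparisons (each eliminates one candidate). Assign weight 1 to each element; on each comparison the adversary lets the heavier side win and gives it the loser's weight. The max ends with weight 231, but each comparison it wins at most doubles its weight, so the max must win >= ceil(log_2(231)) = 8 comparisons. The second-largest is one of those 8 direct losers to the max, and identifying which one is largest needs >= 8-1 further comparisons. Total >= 231-1 + 8-1 = 237.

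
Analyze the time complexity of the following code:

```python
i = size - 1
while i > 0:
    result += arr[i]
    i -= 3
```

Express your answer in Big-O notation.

Time complexity: O(n).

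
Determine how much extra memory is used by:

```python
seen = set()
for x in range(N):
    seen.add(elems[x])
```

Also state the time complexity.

Space complexity: O(n).
Auxiliary storage grows linearly with the input size n in the worst case.
Time complexity: O(n).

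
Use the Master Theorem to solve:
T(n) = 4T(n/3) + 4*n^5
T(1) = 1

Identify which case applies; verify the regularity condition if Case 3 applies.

a=4, b=3, f(n)=4*n^5.
log_3(4) = 1.262 < 5.
f(n) = Omega(n^(1.262+epsilon)) for some epsilon > 0, so Case 3 is the candidate.
Regularity: a*f(n/b) = 4*4*(n/3)^5 = (4/243)*4*n^5 <= c*f(n) with c = 4/243 < 1. Satisfied.
Case 3: T(n) = Theta(n^5).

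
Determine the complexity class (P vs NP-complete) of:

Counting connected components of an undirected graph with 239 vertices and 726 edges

This problem is in P: BFS/DFS visits each vertex and edge once: O(V+E).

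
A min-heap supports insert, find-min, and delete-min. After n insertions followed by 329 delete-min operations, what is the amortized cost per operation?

Insert takes O(log n) worst case. Delete-min takes O(log n). Over a sequence of n inserts and 329 delete-mins, total cost is O((n + 329) log n). Amortized per operation: O(log n).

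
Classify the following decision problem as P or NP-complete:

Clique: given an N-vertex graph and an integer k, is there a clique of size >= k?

This problem is NP-complete: complement of Independent Set / Vertex Cover (with k part of the input).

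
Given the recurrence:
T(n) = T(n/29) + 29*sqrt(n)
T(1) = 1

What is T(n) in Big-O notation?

Each level contributes sqrt(n/29^k). Geometric series with ratio 1/sqrt(29) < 1 sums to O(sqrt(n)).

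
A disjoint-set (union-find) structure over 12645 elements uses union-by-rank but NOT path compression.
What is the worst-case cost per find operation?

Union-by-rank alone keeps every tree's height <= log_2(12645) ~= 13.6. Each find traverses from a node to its root, costing O(height) = O(log n). Without path compression this bound is tight.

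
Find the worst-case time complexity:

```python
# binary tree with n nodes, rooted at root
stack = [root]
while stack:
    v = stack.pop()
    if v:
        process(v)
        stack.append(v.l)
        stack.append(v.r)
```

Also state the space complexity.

Time complexity: O(n).
Space complexity: O(n).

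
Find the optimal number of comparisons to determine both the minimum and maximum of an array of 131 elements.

Naive approach: 260 comparisons (130 for max + 130 for min).
Optimal: Compare elements in pairs first (floor(n/2) = 65 comparisons), then find max among winners and min among losers (65 comparisons each).
Total: ceil(3n/2) - 2 = 195 comparisons. An adversary argument shows this is also a lower bound.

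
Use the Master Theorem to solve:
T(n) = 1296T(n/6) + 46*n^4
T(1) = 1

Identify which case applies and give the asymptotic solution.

a=1296, b=6, f(n)=46*n^4.
log_6(1296) = 4, so n^(log_b(a)) = n^4.
f(n) = Theta(n^4), so Case 2 applies.
T(n) = Theta(n^4 log n).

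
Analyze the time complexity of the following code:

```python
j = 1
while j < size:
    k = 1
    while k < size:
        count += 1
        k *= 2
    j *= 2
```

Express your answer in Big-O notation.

Time complexity: O(log^2 n).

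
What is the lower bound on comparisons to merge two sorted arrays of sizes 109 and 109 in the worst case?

Adversary: with |109 - 109| <= 1 the inputs can be fully interleaved so that every adjacent pair in the merged output comes from different arrays. Then each of the 217 adjacent pairs must be directly compared, or the algorithm cannot determine their relative order. Standard merge meets this bound.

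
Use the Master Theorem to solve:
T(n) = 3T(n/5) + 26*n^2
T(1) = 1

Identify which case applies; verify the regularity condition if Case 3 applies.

a=3, b=5, f(n)=26*n^2.
log_5(3) = 0.6826 < 2.
f(n) = Omega(n^(0.6826+epsilon)) for some epsilon > 0, so Case 3 is the candidate.
Regularity: a*f(n/b) = 3*26*(n/5)^2 = (3/25)*26*n^2 <= c*f(n) with c = 3/25 < 1. Satisfied.
Case 3: T(n) = Theta(n^2).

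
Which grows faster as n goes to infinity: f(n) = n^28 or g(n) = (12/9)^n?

g(n) = (12/9)^n grows faster: (12/9)^n is exponential with base 12/9 > 1, dominating every polynomial.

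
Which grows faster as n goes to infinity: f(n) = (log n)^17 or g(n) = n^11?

g(n) = n^11 grows faster: any positive polynomial dominates any polylog.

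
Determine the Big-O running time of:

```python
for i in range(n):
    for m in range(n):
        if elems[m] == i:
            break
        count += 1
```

Time complexity: O(n^2).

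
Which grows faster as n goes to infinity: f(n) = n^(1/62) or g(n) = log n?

f(n) = n^(1/62) grows faster: any positive power of n dominates log n.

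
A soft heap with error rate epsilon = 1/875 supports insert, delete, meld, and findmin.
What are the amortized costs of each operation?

Soft heaps (Chazelle) allow up to an epsilon = 1/875 fraction of elements to have corrupted (raised) keys. Insert is O(log(1/epsilon)) = O(log 875) amortized -- the structure maintains heap-ordered binary trees of rank bounded by O(log(1/epsilon)). Meld concatenates root lists: O(1) amortized. Delete and findmin are O(1) amortized.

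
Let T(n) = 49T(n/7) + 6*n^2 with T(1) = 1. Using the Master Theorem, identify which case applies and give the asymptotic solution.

a=49, b=7, f(n)=6*n^2.
log_7(49) = 2, so n^(log_b(a)) = n^2.
f(n) = Theta(n^2), so Case 2 applies.
T(n) = Theta(n^2 log n).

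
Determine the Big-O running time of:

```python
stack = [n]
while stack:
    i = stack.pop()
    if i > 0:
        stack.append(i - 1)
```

Time complexity: O(n).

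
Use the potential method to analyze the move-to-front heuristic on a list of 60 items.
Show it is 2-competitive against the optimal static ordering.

Let Phi = number of inversions between the MTF list and the optimal static list (0 <= Phi <= C(60,2)). Accessing an element at MTF position k and optimal position j: the move-to-front destroys all k-1 inversions in front of it that are not in front in optimal (>= k-j of them) and creates at most j-1 new ones. Amortized cost <= k + (j-1) - (k-j) = 2j - 1 <= 2 * optimal cost.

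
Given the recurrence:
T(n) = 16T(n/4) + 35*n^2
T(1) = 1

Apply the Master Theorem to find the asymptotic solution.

a=16, b=4, f(n)=35*n^2. log_4(16) = 2. Case 2: T(n) = O(n^2 log n).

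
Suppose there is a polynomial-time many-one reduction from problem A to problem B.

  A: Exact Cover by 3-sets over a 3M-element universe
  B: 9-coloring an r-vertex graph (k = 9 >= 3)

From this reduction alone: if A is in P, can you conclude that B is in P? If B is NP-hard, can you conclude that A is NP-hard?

A poly-time reduction A <=_p B transfers tractability DOWN (B easy => A easy) and hardness UP (A hard => B hard), not the reverse.
From A in P, the reduction alone does NOT give B in P: any problem in P trivially reduces to SAT, yet SAT is not known to be in P.
From B NP-hard, the reduction alone does NOT give A NP-hard: again, easy problems reduce to hard ones.
(Here in fact A is NP-complete and B is NP-complete.)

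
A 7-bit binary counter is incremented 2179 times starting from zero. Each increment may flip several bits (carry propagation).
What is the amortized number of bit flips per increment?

Bit i flips on every 2^i-th increment, so over 2179 increments bit i flips floor(2179/2^i) times. Summing over i: total flips < 2 * 2179. Amortized: < 2 = O(1) per increment.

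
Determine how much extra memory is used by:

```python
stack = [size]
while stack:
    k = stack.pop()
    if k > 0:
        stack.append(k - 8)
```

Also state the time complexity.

Space complexity: O(1).
Only a constant amount of auxiliary storage is used; nothing grows with n.
Time complexity: O(n).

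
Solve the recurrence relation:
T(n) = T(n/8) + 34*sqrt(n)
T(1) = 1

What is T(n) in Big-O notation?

Each level contributes sqrt(n/8^k). Geometric series with ratio 1/sqrt(8) < 1 sums to O(sqrt(n)).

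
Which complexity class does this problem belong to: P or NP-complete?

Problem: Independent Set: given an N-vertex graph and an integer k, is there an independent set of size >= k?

This problem is NP-complete: complement of Clique (with k part of the input).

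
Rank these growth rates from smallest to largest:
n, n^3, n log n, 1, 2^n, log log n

Ordered by growth rate: 1 < log log n < n < n log n < n^3 < 2^n.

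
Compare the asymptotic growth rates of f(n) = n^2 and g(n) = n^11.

g(n) = n^11 grows faster: n^11/n^2 = n^9 -> infinity.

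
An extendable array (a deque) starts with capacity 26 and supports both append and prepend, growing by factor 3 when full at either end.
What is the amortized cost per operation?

Growth at either end copies all elements; capacities form a geometric sequence with ratio 3, so total copy cost over n operations is O(n) (two geometric series). Amortized O(1).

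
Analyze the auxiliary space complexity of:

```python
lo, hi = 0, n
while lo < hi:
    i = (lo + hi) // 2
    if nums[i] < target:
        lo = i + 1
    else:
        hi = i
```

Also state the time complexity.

Space complexity: O(1).
Only a constant amount of auxiliary storage is used; nothing grows with n.
Time complexity: O(log n).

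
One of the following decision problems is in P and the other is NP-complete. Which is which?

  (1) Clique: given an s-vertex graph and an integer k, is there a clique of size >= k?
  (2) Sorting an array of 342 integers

(1) is NP-complete: complement of Independent Set / Vertex Cover (with k part of the input).
(2) is P: merge sort runs in O(n log n).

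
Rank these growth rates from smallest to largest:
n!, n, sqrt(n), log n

Ordered by growth rate: log n < sqrt(n) < n < n!.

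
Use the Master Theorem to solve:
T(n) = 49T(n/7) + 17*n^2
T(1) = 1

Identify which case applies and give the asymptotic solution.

a=49, b=7, f(n)=17*n^2.
log_7(49) = 2, so n^(log_b(a)) = n^2.
f(n) = Theta(n^2), so Case 2 applies.
T(n) = Theta(n^2 log n).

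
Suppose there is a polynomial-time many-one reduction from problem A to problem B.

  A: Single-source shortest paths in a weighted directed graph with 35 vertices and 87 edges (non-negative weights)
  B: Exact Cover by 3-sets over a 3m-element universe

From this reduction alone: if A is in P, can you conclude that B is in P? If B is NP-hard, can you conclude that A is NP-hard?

A poly-time reduction A <=_p B transfers tractability DOWN (B easy => A easy) and hardness UP (A hard => B hard), not the reverse.
From A in P, the reduction alone does NOT give B in P: any problem in P trivially reduces to SAT, yet SAT is not known to be in P.
From B NP-hard, the reduction alone does NOT give A NP-hard: again, easy problems reduce to hard ones.
(Here in fact A is P and B is NP-complete.)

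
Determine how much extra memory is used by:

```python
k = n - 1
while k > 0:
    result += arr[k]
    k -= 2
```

Space complexity: O(1).
Only a constant amount of auxiliary storage is used; nothing grows with n.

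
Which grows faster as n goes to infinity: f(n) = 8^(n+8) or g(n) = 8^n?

f(n) = 8^(n+8) and g(n) = 8^n are Theta of each other: 8^(n+8) = 8^8 * 8^n = Theta(8^n).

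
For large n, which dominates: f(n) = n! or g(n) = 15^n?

f(n) = n! grows faster: n!/15^n -> infinity by Stirling.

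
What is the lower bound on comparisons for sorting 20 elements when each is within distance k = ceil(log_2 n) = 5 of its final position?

Partition the 20 positions into floor(n/k) blocks of k = 5 consecutive positions; any permutation within a block keeps every element within k of its final position, so there are at least (k!)^(n/k) distinguishable inputs. Lower bound: log_2((k!)^(n/k)) = (n/k) * log_2(k!) = Theta(n log k); with k = ceil(log_2 n), this is Omega(n log log n).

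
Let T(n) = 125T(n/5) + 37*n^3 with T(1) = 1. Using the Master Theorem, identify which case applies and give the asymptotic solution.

a=125, b=5, f(n)=37*n^3.
log_5(125) = 3, so n^(log_b(a)) = n^3.
f(n) = Theta(n^3), so Case 2 applies.
T(n) = Theta(n^3 log n).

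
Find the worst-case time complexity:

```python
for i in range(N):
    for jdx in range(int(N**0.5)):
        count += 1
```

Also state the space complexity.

Time complexity: O(n * sqrt(n)).
Space complexity: O(1).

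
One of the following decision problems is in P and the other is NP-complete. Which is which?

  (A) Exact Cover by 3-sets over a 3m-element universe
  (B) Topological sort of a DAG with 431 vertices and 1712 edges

(A) is NP-complete: one of Karp's 21 NP-complete problems.
(B) is P: DFS-based topological sort runs in O(V+E).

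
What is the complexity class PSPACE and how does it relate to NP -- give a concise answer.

PSPACE is the class of problems solvable with polynomial space. NP is a subset of PSPACE (a poly-space machine can enumerate all certificates). PSPACE-complete problems include QBF (quantified Boolean formulas) and generalized games. It is unknown whether NP = PSPACE.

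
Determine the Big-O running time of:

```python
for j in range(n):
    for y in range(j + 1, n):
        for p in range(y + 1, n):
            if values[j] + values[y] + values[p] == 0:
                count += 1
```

Time complexity: O(n^3).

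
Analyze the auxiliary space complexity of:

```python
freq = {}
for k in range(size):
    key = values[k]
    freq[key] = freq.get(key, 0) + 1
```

Space complexity: O(n).
Auxiliary storage grows linearly with the input size n in the worst case.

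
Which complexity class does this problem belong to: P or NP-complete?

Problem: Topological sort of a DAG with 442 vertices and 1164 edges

This problem is in P: DFS-based topological sort runs in O(V+E).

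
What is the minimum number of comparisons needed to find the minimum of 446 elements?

Finding the minimum requires 445 comparisons, identical reasoning to finding the maximum. Each comparison eliminates one candidate.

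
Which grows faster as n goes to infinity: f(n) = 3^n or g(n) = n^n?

g(n) = n^n grows faster: n^n / 3^n = (n/3)^n -> infinity once n > 3.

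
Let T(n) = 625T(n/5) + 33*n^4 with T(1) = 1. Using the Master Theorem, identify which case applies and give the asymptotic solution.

a=625, b=5, f(n)=33*n^4.
log_5(625) = 4, so n^(log_b(a)) = n^4.
f(n) = Theta(n^4), so Case 2 applies.
T(n) = Theta(n^4 log n).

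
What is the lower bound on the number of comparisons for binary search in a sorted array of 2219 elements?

With 2219 possible positions, we need at least ceil(log_2(2219)) = 12 comparisons. Each comparison splits the remaining candidates by at most half.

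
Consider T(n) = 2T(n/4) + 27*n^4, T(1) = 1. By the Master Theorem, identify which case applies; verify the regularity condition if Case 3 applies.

a=2, b=4, f(n)=27*n^4.
log_4(2) = 0.5 < 4.
f(n) = Omega(n^(0.5+epsilon)) for some epsilon > 0, so Case 3 is the candidate.
Regularity: a*f(n/b) = 2*27*(n/4)^4 = (2/256)*27*n^4 <= c*f(n) with c = 2/256 < 1. Satisfied.
Case 3: T(n) = Theta(n^4).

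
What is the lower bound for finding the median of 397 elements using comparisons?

To find the median of 397 elements, every element must be compared at least once, so the lower bound is Omega(n). The BFPRT algorithm achieves O(n), making this tight.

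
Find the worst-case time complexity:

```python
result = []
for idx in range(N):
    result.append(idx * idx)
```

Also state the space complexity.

Time complexity: O(n).
Space complexity: O(n).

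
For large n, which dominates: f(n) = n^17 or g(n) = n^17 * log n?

g(n) = n^17 * log n grows faster: extra log n factor -> infinity.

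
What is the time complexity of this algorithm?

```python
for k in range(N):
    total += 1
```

Time complexity: O(n).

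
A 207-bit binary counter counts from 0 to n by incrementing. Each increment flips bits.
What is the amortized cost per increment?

Bit i flips every 2^i increments. Total flips over n increments: sum_{i=0}^{207} n/2^i < 2n. Amortized cost: 2n/n = O(1).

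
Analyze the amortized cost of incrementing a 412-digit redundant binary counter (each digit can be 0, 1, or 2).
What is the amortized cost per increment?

A redundant counter on 412 digits allows digit values 0, 1, 2. Increment adds 1 to the least significant digit and carries any 2 to a 0 plus +1 on the next digit. With potential Phi = (number of 2-digits), each increment does O(1) actual work plus a chain of carries, each of which decreases Phi by 1. Amortized O(1).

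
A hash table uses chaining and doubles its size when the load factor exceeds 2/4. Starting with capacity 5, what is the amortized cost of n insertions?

Rehashing occurs when load exceeds 2/4. Total rehash cost is geometric series summing to O(n). Each insertion itself is O(1). Amortized: O(1).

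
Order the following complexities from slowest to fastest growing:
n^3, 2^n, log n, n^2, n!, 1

Ordered by growth rate: 1 < log n < n^2 < n^3 < 2^n < n!.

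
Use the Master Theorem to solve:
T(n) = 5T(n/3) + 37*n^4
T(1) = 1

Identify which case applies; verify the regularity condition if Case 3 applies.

a=5, b=3, f(n)=37*n^4.
log_3(5) = 1.465 < 4.
f(n) = Omega(n^(1.465+epsilon)) for some epsilon > 0, so Case 3 is the candidate.
Regularity: a*f(n/b) = 5*37*(n/3)^4 = (5/81)*37*n^4 <= c*f(n) with c = 5/81 < 1. Satisfied.
Case 3: T(n) = Theta(n^4).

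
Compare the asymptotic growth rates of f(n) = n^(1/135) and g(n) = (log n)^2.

f(n) = n^(1/135) grows faster: any positive power of n dominates any polylog.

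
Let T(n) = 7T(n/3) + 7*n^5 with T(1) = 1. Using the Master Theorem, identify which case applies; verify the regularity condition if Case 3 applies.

a=7, b=3, f(n)=7*n^5.
log_3(7) = 1.771 < 5.
f(n) = Omega(n^(1.771+epsilon)) for some epsilon > 0, so Case 3 is the candidate.
Regularity: a*f(n/b) = 7*7*(n/3)^5 = (7/243)*7*n^5 <= c*f(n) with c = 7/243 < 1. Satisfied.
Case 3: T(n) = Theta(n^5).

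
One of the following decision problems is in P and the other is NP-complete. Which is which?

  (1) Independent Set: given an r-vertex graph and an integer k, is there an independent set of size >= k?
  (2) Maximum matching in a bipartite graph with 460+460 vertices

(1) is NP-complete: complement of Clique (with k part of the input).
(2) is P: Hopcroft-Karp runs in O(E sqrt(V)).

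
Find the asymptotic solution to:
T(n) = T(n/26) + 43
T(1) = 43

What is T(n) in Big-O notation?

Each step divides n by 26 and adds 43. After log_26(n) steps, T(n) = O(log n).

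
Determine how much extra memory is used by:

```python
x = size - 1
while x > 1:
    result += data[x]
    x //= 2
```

Space complexity: O(1).
Only a constant amount of auxiliary storage is used; nothing grows with n.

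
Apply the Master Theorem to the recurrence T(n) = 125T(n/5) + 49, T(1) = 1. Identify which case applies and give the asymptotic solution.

a=125, b=5, f(n)=49.
log_5(125) = 3 > 0.
Since f(n) = O(n^0) is polynomially smaller than n^3, Case 1 applies.
T(n) = Theta(n^3).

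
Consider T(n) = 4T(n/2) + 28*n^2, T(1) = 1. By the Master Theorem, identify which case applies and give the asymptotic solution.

a=4, b=2, f(n)=28*n^2.
log_2(4) = 2, so n^(log_b(a)) = n^2.
f(n) = Theta(n^2), so Case 2 applies.
T(n) = Theta(n^2 log n).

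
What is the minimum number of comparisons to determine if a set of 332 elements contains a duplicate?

Determining if 332 elements are all distinct requires Omega(n log n) comparisons in the comparison model. This follows from the element distinctness lower bound.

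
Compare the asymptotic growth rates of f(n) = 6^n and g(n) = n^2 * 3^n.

f(n) = 6^n grows faster: 6^n / (n^2 3^n) = (6/3)^n / n^2 -> infinity since 6/3 > 1.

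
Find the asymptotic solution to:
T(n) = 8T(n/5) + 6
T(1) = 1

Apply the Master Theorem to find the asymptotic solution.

a=8, b=5, f(n)=6. log_5(8) = 1.292. Case 1 of Master Theorem: T(n) = O(n^1.292).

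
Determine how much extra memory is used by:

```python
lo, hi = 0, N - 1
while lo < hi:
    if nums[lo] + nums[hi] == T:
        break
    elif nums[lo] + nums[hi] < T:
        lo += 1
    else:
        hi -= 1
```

Space complexity: O(1).
Only a constant amount of auxiliary storage is used; nothing grows with n.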